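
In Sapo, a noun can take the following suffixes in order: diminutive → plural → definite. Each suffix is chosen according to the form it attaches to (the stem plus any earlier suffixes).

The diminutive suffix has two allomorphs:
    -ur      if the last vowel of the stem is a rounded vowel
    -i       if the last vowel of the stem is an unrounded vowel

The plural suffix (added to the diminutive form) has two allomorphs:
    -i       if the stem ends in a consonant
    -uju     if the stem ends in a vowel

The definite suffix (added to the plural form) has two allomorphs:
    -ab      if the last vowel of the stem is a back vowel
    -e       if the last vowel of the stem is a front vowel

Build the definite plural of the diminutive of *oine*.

The last vowel of *oine* is /e/, which is an unrounded vowel, so the diminutive suffix is -i, giving *oinei*.
The final sound of the diminutive form *oinei* is /i/, which is a vowel, so the plural suffix is -uju, giving *oineiuju*.
The plural form *oineiuju*: last vowel = /u/, a back vowel → -ab → *oineiujuab*.

oineiujuab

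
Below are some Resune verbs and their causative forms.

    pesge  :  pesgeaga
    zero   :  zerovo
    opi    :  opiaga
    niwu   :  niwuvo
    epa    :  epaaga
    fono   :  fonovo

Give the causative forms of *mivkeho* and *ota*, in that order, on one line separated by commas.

The pattern is rounding harmony: -vo when the last vowel of the stem is a rounded vowel (*zero*, *niwu*, *fono*); -aga when the last vowel of the stem is an unrounded vowel (*pesge*, *opi*, *epa*).
The last vowel of *mivkeho* is /o/, which is a rounded vowel, so the suffix is -vo, giving *mivkehovo*.
Since the last vowel of *ota* is /a/ (an unrounded vowel), it takes -aga, giving *otaaga*.

mivkehovo, otaaga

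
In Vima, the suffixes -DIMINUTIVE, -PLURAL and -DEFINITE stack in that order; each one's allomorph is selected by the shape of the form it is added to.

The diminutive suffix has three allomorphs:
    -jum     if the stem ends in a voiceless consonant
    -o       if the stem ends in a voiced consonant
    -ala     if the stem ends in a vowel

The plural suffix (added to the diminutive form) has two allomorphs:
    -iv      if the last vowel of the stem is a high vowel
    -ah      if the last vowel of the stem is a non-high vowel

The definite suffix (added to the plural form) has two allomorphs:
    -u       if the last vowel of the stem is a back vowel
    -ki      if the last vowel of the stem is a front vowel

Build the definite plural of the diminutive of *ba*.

baalaahu

*ba* — final sound /a/ (a vowel) → -ala → *baala*.
The last vowel of the diminutive form *baala* is /a/, which is a non-high vowel, so the plural suffix is -ah, giving *baalaah*.
The last vowel of the plural form *baalaah* is /a/, which is a back vowel, so the definite suffix is -u, giving *baalaahu*.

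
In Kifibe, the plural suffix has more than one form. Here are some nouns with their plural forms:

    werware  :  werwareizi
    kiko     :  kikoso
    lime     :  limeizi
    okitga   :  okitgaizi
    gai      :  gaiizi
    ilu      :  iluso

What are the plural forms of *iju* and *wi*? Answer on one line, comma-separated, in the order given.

ijuso, wiizi

The pattern is rounding harmony: -so when the last vowel of the stem is a rounded vowel (*kiko*, *ilu*); -izi when the last vowel of the stem is an unrounded vowel (*werware*, *lime*, *okitga*, *gai*).
*iju* — last vowel /u/ (a rounded vowel) → -so → *ijuso*.
*wi* — last vowel /i/ (an unrounded vowel) → -izi → *wiizi*.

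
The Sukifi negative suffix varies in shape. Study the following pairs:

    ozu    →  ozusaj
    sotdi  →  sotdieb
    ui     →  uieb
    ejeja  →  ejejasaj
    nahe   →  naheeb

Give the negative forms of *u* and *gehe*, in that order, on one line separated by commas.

Looking at the last vowel of each stem: -eb when the last vowel of the stem is a front vowel (*sotdi*, *ui*, *nahe*); -saj when the last vowel of the stem is a back vowel (*ozu*, *ejeja*).
Since the last vowel of *u* is /u/ (a back vowel), it takes -saj, giving *usaj*.
*gehe* — last vowel /e/ (a front vowel) → -eb → *geheeb*.

usaj, geheeb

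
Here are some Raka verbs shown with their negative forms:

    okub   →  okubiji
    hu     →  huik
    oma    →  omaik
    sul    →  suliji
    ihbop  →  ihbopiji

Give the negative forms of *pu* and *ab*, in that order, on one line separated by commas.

The alternation tracks the final sound of the stem — -iji when the stem ends in a consonant (*okub*, *sul*, *ihbop*); -ik when the stem ends in a vowel (*hu*, *oma*).
*pu*: final sound = /u/, a vowel → -ik → *puik*.
*ab*: final sound = /b/, a consonant → -iji → *abiji*.

puik, abiji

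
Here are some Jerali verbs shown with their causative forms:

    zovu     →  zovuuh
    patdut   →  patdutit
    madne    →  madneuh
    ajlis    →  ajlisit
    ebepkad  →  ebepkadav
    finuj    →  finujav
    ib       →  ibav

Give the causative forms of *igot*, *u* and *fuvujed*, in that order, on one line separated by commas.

igotit, uuh, fuvujedav

The suffix is conditioned by the final sound: -it when the stem ends in a voiceless consonant (*patdut*, *ajlis*); -av when the stem ends in a voiced consonant (*ebepkad*, *finuj*, *ib*); -uh when the stem ends in a vowel (*zovu*, *madne*).
The final sound of *igot* is /t/, which is a voiceless consonant, so the suffix is -it, giving *igotit*.
*u*: final sound = /u/, a vowel → -uh → *uuh*.
*fuvujed* — final sound /d/ (a voiced consonant) → -av → *fuvujedav*.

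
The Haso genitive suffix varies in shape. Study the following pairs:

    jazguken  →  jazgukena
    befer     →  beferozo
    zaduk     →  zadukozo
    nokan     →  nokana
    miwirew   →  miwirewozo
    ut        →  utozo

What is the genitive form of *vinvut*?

Looking at the final consonant of each stem: -a when the stem ends in a nasal (*jazguken*, *nokan*); -ozo when the stem ends in a non-nasal consonant (*befer*, *zaduk*, *miwirew*, *ut*).
*vinvut*: final consonant = /t/, non-nasal → -ozo → *vinvutozo*.

vinvutozo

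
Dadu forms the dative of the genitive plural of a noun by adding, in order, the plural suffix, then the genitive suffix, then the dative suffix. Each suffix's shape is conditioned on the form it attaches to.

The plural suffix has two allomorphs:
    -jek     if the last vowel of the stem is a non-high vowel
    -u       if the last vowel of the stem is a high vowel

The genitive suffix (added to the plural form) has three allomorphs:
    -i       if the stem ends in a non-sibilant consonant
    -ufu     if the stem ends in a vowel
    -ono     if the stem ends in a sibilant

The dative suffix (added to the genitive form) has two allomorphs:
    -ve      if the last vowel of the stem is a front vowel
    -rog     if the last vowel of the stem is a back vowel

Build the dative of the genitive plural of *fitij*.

*fitij* — last vowel /i/ (a high vowel) → -u → *fitiju*.
The plural form *fitiju*: final sound = /u/, a vowel → -ufu → *fitijuufu*.
The genitive form *fitijuufu* — last vowel /u/ (a back vowel) → -rog → *fitijuufurog*.

fitijuufurog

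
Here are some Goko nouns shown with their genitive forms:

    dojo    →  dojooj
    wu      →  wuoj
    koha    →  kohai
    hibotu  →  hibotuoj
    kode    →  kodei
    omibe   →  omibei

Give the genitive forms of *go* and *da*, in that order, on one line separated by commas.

gooj, dai

The pattern is rounding harmony: -oj when the last vowel of the stem is a rounded vowel (*dojo*, *wu*, *hibotu*); -i when the last vowel of the stem is an unrounded vowel (*koha*, *kode*, *omibe*).
*go*: last vowel = /o/, a rounded vowel → -oj → *gooj*.
*da* — last vowel /a/ (an unrounded vowel) → -i → *dai*.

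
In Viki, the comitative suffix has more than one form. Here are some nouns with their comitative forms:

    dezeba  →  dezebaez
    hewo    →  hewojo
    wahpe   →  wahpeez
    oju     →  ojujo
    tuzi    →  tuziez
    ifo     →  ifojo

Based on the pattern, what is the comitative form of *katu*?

The alternation tracks the last vowel of the stem — -jo when the last vowel of the stem is a rounded vowel (*hewo*, *oju*, *ifo*); -ez when the last vowel of the stem is an unrounded vowel (*dezeba*, *wahpe*, *tuzi*).
Since the last vowel of *katu* is /u/ (a rounded vowel), it takes -jo, giving *katujo*.

katujo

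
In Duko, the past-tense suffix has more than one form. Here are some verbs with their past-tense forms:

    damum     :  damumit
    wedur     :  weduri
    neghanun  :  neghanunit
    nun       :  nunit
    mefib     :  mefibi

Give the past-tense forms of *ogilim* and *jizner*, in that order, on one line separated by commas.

The suffix is conditioned by the final consonant: -it when the stem ends in a nasal (*damum*, *neghanun*, *nun*); -i when the stem ends in a non-nasal consonant (*wedur*, *mefib*).
*ogilim* — final consonant /m/ (a nasal) → -it → *ogilimit*.
*jizner* — final consonant /r/ (non-nasal) → -i → *jizneri*.

ogilimit, jizneri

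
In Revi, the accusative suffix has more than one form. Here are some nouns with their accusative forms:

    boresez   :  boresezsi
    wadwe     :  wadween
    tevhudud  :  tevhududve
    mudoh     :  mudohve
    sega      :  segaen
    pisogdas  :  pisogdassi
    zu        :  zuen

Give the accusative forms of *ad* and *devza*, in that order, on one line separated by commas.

The suffix is conditioned by the final sound: -si when the stem ends in a sibilant (*boresez*, *pisogdas*); -ve when the stem ends in a non-sibilant consonant (*tevhudud*, *mudoh*); -en when the stem ends in a vowel (*wadwe*, *sega*, *zu*).
*ad* — final sound /d/ (a non-sibilant consonant) → -ve → *adve*.
*devza* — final sound /a/ (a vowel) → -en → *devzaen*.

adve, devzaen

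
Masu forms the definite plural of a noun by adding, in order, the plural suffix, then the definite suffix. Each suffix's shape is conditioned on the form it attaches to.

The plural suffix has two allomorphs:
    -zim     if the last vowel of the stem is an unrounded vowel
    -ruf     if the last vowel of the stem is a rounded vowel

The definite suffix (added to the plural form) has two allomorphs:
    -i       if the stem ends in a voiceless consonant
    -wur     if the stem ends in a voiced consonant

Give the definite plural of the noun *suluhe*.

suluhezimwur

Since the last vowel of *suluhe* is /e/ (an unrounded vowel), it takes -zim, giving *suluhezim*.
The plural form *suluhezim* — final consonant /m/ (voiced) → -wur → *suluhezimwur*.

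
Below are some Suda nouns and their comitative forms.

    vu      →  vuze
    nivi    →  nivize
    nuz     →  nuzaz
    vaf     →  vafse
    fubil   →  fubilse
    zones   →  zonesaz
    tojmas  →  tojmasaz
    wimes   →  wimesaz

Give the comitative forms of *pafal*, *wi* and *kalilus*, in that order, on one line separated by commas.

pafalse, wize, kalilusaz

Looking at the final sound of each stem: -az when the stem ends in a sibilant (*nuz*, *zones*, *tojmas*, *wimes*); -se when the stem ends in a non-sibilant consonant (*vaf*, *fubil*); -ze when the stem ends in a vowel (*vu*, *nivi*).
*pafal* — final sound /l/ (a non-sibilant consonant) → -se → *pafalse*.
Since the final sound of *wi* is /i/ (a vowel), it takes -ze, giving *wize*.
Since the final sound of *kalilus* is /s/ (a sibilant), it takes -az, giving *kalilusaz*.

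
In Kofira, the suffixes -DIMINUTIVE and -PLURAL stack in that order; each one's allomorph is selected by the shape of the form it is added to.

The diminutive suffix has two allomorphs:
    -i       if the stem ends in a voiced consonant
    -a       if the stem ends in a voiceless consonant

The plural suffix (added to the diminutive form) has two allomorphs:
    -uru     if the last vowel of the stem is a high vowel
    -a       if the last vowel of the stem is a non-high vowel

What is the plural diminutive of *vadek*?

vadekaa

The final consonant of *vadek* is /k/, which is voiceless, so the diminutive suffix is -a, giving *vadeka*.
The last vowel of the diminutive form *vadeka* is /a/, which is a non-high vowel, so the plural suffix is -a, giving *vadekaa*.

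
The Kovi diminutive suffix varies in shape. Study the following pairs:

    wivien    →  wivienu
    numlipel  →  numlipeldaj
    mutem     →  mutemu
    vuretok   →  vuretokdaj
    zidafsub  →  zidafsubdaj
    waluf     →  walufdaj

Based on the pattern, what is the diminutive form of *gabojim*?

The pattern is nasality of the final consonant: -u when the stem ends in a nasal (*wivien*, *mutem*); -daj when the stem ends in a non-nasal consonant (*numlipel*, *vuretok*, *zidafsub*, *waluf*).
The final consonant of *gabojim* is /m/, which is a nasal, so the suffix is -u, giving *gabojimu*.

gabojimu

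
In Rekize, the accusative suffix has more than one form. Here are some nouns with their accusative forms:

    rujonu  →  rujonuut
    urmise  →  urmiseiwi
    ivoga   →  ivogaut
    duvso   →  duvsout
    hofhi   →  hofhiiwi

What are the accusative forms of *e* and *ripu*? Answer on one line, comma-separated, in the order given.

The suffix is conditioned by the last vowel: -iwi when the last vowel of the stem is a front vowel (*urmise*, *hofhi*); -ut when the last vowel of the stem is a back vowel (*rujonu*, *ivoga*, *duvso*).
Since the last vowel of *e* is /e/ (a front vowel), it takes -iwi, giving *eiwi*.
*ripu*: last vowel = /u/, a back vowel → -ut → *ripuut*.

eiwi, ripuut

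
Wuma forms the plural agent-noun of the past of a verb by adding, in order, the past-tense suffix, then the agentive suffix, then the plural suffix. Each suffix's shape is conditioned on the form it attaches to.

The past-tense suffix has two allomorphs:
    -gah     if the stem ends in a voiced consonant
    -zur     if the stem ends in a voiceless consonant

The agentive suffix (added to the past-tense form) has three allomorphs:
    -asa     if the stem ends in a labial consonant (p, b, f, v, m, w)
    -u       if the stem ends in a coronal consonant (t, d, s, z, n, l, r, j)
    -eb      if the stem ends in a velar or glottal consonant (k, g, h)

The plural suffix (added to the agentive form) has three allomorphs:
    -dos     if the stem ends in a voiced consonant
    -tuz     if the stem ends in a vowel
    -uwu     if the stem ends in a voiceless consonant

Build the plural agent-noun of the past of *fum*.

The final consonant of *fum* is /m/, which is voiced, so the past-tense suffix is -gah, giving *fumgah*.
Since the final consonant of the past-tense form *fumgah* is /h/ (velar/glottal), it takes -eb, giving *fumgaheb*.
The final sound of the agentive form *fumgaheb* is /b/, which is a voiced consonant, so the plural suffix is -dos, giving *fumgahebdos*.

fumgahebdos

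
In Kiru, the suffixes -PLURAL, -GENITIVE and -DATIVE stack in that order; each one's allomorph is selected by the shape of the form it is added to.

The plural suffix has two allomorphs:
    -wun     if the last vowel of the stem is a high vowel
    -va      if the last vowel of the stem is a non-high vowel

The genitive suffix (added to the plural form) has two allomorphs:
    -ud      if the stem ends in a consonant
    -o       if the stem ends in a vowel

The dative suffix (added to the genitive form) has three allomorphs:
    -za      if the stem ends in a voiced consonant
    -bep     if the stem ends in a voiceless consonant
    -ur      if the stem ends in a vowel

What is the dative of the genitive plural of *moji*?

mojiwunudza

The last vowel of *moji* is /i/, which is a high vowel, so the plural suffix is -wun, giving *mojiwun*.
Since the final sound of the plural form *mojiwun* is /n/ (a consonant), it takes -ud, giving *mojiwunud*.
The genitive form *mojiwunud* — final sound /d/ (a voiced consonant) → -za → *mojiwunudza*.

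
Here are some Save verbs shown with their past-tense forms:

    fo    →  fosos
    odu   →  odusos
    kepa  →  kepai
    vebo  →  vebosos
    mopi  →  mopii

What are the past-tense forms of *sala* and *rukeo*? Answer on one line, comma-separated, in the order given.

The suffix is conditioned by the last vowel: -sos when the last vowel of the stem is a rounded vowel (*fo*, *odu*, *vebo*); -i when the last vowel of the stem is an unrounded vowel (*kepa*, *mopi*).
The last vowel of *sala* is /a/, which is an unrounded vowel, so the suffix is -i, giving *salai*.
*rukeo* — last vowel /o/ (a rounded vowel) → -sos → *rukeosos*.

salai, rukeosos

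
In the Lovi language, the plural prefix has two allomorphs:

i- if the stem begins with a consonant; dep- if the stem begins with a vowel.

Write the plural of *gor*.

Since the first sound of *gor* is /g/ (a consonant), it takes i-, giving *igor*.

igor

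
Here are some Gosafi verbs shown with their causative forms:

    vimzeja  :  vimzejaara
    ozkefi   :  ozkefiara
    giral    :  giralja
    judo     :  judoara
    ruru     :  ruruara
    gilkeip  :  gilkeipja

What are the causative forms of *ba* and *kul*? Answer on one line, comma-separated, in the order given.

Looking at the final sound of each stem: -ja when the stem ends in a consonant (*giral*, *gilkeip*); -ara when the stem ends in a vowel (*vimzeja*, *ozkefi*, *judo*, *ruru*).
The final sound of *ba* is /a/, which is a vowel, so the suffix is -ara, giving *baara*.
*kul* — final sound /l/ (a consonant) → -ja → *kulja*.

baara, kulja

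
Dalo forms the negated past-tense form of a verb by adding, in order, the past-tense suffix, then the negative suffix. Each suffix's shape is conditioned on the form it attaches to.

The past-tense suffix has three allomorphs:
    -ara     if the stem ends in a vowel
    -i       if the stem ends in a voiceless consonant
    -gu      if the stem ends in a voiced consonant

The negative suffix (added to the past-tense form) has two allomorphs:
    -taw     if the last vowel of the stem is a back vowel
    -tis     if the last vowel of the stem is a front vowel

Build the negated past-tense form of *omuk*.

omukitis

The final sound of *omuk* is /k/, which is a voiceless consonant, so the past-tense suffix is -i, giving *omuki*.
Since the last vowel of the past-tense form *omuki* is /i/ (a front vowel), it takes -tis, giving *omukitis*.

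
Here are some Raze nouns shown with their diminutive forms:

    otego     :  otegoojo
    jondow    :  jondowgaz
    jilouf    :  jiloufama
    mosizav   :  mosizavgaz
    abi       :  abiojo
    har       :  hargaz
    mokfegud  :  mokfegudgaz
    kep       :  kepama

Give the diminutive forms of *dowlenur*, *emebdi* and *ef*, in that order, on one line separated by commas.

The alternation tracks the final sound of the stem — -ama when the stem ends in a voiceless consonant (*jilouf*, *kep*); -gaz when the stem ends in a voiced consonant (*jondow*, *mosizav*, *har*, *mokfegud*); -ojo when the stem ends in a vowel (*otego*, *abi*).
Since the final sound of *dowlenur* is /r/ (a voiced consonant), it takes -gaz, giving *dowlenurgaz*.
*emebdi*: final sound = /i/, a vowel → -ojo → *emebdiojo*.
*ef* — final sound /f/ (a voiceless consonant) → -ama → *efama*.

dowlenurgaz, emebdiojo, efama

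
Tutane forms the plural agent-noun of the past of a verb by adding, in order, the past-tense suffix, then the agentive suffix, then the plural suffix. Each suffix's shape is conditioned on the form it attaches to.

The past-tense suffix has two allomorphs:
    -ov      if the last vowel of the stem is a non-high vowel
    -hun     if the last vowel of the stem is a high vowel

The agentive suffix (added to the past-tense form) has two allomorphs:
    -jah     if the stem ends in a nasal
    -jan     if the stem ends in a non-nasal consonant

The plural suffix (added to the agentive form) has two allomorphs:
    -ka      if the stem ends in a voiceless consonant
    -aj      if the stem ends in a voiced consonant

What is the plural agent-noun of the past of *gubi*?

gubihunjahka

The last vowel of *gubi* is /i/, which is a high vowel, so the past-tense suffix is -hun, giving *gubihun*.
The past-tense form *gubihun*: final consonant = /n/, a nasal → -jah → *gubihunjah*.
The agentive form *gubihunjah* — final consonant /h/ (voiceless) → -ka → *gubihunjahka*.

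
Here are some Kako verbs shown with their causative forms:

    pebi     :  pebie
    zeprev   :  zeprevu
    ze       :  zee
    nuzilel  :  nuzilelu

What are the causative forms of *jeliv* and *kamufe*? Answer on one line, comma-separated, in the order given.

jelivu, kamufee

The alternation tracks the final sound of the stem — -u when the stem ends in a consonant (*zeprev*, *nuzilel*); -e when the stem ends in a vowel (*pebi*, *ze*).
Since the final sound of *jeliv* is /v/ (a consonant), it takes -u, giving *jelivu*.
Since the final sound of *kamufe* is /e/ (a vowel), it takes -e, giving *kamufee*.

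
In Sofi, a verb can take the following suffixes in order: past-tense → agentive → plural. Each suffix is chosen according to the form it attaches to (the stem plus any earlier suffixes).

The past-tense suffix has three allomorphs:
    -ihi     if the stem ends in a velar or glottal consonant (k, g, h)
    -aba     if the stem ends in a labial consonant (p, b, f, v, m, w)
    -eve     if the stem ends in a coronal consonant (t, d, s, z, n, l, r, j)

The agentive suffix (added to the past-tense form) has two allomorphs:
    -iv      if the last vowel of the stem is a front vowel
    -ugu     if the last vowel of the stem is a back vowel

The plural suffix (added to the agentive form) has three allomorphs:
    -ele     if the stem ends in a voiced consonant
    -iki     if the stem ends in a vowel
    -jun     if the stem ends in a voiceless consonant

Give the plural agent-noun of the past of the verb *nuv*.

The final consonant of *nuv* is /v/, which is labial, so the past-tense suffix is -aba, giving *nuvaba*.
The past-tense form *nuvaba* — last vowel /a/ (a back vowel) → -ugu → *nuvabaugu*.
The agentive form *nuvabaugu*: final sound = /u/, a vowel → -iki → *nuvabauguiki*.

nuvabauguiki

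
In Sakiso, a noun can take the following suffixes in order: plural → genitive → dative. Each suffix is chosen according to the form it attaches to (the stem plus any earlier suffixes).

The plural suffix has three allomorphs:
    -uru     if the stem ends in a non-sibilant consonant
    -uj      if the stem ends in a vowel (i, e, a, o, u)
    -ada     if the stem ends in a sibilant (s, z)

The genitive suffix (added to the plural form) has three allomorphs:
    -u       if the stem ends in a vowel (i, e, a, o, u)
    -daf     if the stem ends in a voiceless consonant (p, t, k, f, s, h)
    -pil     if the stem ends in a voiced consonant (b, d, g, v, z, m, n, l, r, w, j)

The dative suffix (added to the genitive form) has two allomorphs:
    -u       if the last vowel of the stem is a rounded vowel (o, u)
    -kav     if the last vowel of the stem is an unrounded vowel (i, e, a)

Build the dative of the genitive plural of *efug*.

efuguruuu

*efug*: final sound = /g/, a non-sibilant consonant → -uru → *efuguru*.
The plural form *efuguru* — final sound /u/ (a vowel) → -u → *efuguruu*.
The genitive form *efuguruu*: last vowel = /u/, a rounded vowel → -u → *efuguruuu*.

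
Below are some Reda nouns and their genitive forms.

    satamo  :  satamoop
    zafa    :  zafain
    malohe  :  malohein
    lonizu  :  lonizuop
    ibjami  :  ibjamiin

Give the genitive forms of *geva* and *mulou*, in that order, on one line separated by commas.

The pattern is rounding harmony: -op when the last vowel of the stem is a rounded vowel (*satamo*, *lonizu*); -in when the last vowel of the stem is an unrounded vowel (*zafa*, *malohe*, *ibjami*).
*geva* — last vowel /a/ (an unrounded vowel) → -in → *gevain*.
The last vowel of *mulou* is /u/, which is a rounded vowel, so the suffix is -op, giving *mulouop*.

gevain, mulouop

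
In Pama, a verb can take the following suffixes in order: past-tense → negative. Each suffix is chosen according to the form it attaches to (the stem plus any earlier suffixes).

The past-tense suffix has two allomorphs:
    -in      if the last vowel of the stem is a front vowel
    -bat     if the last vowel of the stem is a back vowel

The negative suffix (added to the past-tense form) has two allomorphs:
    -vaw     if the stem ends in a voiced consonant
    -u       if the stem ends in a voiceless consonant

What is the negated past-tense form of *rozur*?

rozurbatu

The last vowel of *rozur* is /u/, which is a back vowel, so the past-tense suffix is -bat, giving *rozurbat*.
The past-tense form *rozurbat* — final consonant /t/ (voiceless) → -u → *rozurbatu*.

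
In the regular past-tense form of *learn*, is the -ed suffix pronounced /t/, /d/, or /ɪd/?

The stem *learn* ends in a voiced sound other than /d/.
The -ed suffix is realized as /ɪd/ after /t, d/; as /t/ after other voiceless consonants; and as /d/ after other voiced sounds.
So -ed on *learn* is pronounced /d/.

/d/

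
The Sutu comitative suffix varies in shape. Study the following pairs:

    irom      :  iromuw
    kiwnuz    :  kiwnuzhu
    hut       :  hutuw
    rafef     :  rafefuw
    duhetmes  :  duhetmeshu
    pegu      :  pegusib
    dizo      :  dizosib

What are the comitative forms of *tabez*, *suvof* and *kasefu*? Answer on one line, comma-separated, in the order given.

tabezhu, suvofuw, kasefusib

The pattern is sibilance of the final sound: -hu when the stem ends in a sibilant (*kiwnuz*, *duhetmes*); -uw when the stem ends in a non-sibilant consonant (*irom*, *hut*, *rafef*); -sib when the stem ends in a vowel (*pegu*, *dizo*).
*tabez* — final sound /z/ (a sibilant) → -hu → *tabezhu*.
The final sound of *suvof* is /f/, which is a non-sibilant consonant, so the suffix is -uw, giving *suvofuw*.
*kasefu* — final sound /u/ (a vowel) → -sib → *kasefusib*.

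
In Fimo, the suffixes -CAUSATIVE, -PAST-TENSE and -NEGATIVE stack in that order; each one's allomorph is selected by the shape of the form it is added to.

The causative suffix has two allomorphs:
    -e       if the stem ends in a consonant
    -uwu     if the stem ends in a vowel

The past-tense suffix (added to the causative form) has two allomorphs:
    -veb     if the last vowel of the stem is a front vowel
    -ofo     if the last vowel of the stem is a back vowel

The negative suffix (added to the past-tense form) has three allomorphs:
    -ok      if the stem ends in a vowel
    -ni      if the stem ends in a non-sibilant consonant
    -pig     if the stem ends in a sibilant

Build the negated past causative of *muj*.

mujevebni

*muj* — final sound /j/ (a consonant) → -e → *muje*.
The last vowel of the causative form *muje* is /e/, which is a front vowel, so the past-tense suffix is -veb, giving *mujeveb*.
The past-tense form *mujeveb*: final sound = /b/, a non-sibilant consonant → -ni → *mujevebni*.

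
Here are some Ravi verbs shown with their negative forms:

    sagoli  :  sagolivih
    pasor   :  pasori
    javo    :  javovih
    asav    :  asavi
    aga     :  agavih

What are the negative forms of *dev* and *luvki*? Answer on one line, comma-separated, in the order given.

devi, luvkivih

The alternation tracks the final sound of the stem — -i when the stem ends in a consonant (*pasor*, *asav*); -vih when the stem ends in a vowel (*sagoli*, *javo*, *aga*).
*dev*: final sound = /v/, a consonant → -i → *devi*.
*luvki* — final sound /i/ (a vowel) → -vih → *luvkivih*.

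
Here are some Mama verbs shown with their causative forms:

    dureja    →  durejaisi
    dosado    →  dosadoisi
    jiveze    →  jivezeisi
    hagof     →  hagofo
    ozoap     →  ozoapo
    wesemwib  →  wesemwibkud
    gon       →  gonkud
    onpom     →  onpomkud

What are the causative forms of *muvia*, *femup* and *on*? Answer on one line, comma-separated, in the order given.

The pattern is voicing of the final sound: -o when the stem ends in a voiceless consonant (*hagof*, *ozoap*); -kud when the stem ends in a voiced consonant (*wesemwib*, *gon*, *onpom*); -isi when the stem ends in a vowel (*dureja*, *dosado*, *jiveze*).
The final sound of *muvia* is /a/, which is a vowel, so the suffix is -isi, giving *muviaisi*.
*femup*: final sound = /p/, a voiceless consonant → -o → *femupo*.
Since the final sound of *on* is /n/ (a voiced consonant), it takes -kud, giving *onkud*.

muviaisi, femupo, onkud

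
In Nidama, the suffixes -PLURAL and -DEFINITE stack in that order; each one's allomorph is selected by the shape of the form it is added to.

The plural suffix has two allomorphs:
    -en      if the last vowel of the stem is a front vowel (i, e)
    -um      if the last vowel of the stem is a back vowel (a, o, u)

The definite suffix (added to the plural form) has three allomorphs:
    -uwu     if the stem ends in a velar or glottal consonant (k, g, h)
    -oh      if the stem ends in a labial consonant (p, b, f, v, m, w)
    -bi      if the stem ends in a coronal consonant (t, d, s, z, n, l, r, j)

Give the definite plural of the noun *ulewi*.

*ulewi*: last vowel = /i/, a front vowel → -en → *ulewien*.
Since the final consonant of the plural form *ulewien* is /n/ (coronal), it takes -bi, giving *ulewienbi*.

ulewienbi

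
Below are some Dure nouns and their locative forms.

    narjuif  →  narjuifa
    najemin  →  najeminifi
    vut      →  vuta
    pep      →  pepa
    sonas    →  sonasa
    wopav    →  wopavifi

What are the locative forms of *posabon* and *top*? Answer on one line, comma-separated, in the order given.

posabonifi, topa

The pattern is voicing of the final consonant: -a when the stem ends in a voiceless consonant (*narjuif*, *vut*, *pep*, *sonas*); -ifi when the stem ends in a voiced consonant (*najemin*, *wopav*).
*posabon* — final consonant /n/ (voiced) → -ifi → *posabonifi*.
The final consonant of *top* is /p/, which is voiceless, so the suffix is -a, giving *topa*.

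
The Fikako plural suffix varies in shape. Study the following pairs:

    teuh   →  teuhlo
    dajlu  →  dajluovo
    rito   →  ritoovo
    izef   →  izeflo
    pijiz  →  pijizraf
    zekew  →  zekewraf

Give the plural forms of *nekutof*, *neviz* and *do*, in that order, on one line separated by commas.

Looking at the final sound of each stem: -lo when the stem ends in a voiceless consonant (*teuh*, *izef*); -raf when the stem ends in a voiced consonant (*pijiz*, *zekew*); -ovo when the stem ends in a vowel (*dajlu*, *rito*).
*nekutof* — final sound /f/ (a voiceless consonant) → -lo → *nekutoflo*.
The final sound of *neviz* is /z/, which is a voiced consonant, so the suffix is -raf, giving *nevizraf*.
Since the final sound of *do* is /o/ (a vowel), it takes -ovo, giving *doovo*.

nekutoflo, nevizraf, doovo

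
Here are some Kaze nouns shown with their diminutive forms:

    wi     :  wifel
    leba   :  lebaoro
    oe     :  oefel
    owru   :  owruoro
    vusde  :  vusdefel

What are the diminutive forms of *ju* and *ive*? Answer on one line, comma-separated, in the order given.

juoro, ivefel

Looking at the last vowel of each stem: -fel when the last vowel of the stem is a front vowel (*wi*, *oe*, *vusde*); -oro when the last vowel of the stem is a back vowel (*leba*, *owru*).
Since the last vowel of *ju* is /u/ (a back vowel), it takes -oro, giving *juoro*.
Since the last vowel of *ive* is /e/ (a front vowel), it takes -fel, giving *ivefel*.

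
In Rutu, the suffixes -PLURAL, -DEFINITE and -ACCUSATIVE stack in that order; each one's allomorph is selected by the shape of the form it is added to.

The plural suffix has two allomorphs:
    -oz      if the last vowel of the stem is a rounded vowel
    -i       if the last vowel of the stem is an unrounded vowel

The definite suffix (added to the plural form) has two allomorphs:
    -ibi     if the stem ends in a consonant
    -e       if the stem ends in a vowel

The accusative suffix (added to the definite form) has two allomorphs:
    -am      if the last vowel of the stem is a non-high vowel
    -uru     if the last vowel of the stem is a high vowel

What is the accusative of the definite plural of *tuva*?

*tuva* — last vowel /a/ (an unrounded vowel) → -i → *tuvai*.
The plural form *tuvai* — final sound /i/ (a vowel) → -e → *tuvaie*.
The definite form *tuvaie*: last vowel = /e/, a non-high vowel → -am → *tuvaieam*.

tuvaieam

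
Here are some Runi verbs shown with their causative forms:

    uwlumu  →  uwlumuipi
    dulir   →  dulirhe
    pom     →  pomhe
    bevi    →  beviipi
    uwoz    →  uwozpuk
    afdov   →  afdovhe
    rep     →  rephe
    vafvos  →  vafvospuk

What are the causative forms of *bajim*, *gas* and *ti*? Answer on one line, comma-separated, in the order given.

bajimhe, gaspuk, tiipi

The alternation tracks the final sound of the stem — -puk when the stem ends in a sibilant (*uwoz*, *vafvos*); -he when the stem ends in a non-sibilant consonant (*dulir*, *pom*, *afdov*, *rep*); -ipi when the stem ends in a vowel (*uwlumu*, *bevi*).
The final sound of *bajim* is /m/, which is a non-sibilant consonant, so the suffix is -he, giving *bajimhe*.
*gas* — final sound /s/ (a sibilant) → -puk → *gaspuk*.
*ti*: final sound = /i/, a vowel → -ipi → *tiipi*.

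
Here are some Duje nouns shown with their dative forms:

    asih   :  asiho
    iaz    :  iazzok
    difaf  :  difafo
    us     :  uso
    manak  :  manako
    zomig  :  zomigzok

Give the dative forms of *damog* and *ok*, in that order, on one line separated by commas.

damogzok, oko

The alternation tracks the final consonant of the stem — -o when the stem ends in a voiceless consonant (*asih*, *difaf*, *us*, *manak*); -zok when the stem ends in a voiced consonant (*iaz*, *zomig*).
The final consonant of *damog* is /g/, which is voiced, so the suffix is -zok, giving *damogzok*.
*ok*: final consonant = /k/, voiceless → -o → *oko*.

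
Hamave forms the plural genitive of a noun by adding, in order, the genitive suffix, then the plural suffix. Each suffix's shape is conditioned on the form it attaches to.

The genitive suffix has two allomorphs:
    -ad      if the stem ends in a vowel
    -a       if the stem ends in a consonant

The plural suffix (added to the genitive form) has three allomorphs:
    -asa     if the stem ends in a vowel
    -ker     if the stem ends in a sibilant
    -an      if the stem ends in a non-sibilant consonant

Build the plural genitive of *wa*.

Since the final sound of *wa* is /a/ (a vowel), it takes -ad, giving *waad*.
The genitive form *waad*: final sound = /d/, a non-sibilant consonant → -an → *waadan*.

waadan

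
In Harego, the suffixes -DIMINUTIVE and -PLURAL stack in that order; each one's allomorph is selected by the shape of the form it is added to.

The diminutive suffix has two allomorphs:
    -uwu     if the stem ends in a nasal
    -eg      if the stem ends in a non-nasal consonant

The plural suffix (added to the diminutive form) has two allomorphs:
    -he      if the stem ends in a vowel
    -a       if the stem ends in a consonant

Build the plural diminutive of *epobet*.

epobetega

The final consonant of *epobet* is /t/, which is non-nasal, so the diminutive suffix is -eg, giving *epobeteg*.
The diminutive form *epobeteg*: final sound = /g/, a consonant → -a → *epobetega*.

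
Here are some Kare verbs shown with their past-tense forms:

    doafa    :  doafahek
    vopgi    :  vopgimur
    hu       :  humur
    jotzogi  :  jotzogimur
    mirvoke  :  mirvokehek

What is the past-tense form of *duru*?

durumur

Looking at the last vowel of each stem: -mur when the last vowel of the stem is a high vowel (*vopgi*, *hu*, *jotzogi*); -hek when the last vowel of the stem is a non-high vowel (*doafa*, *mirvoke*).
*duru*: last vowel = /u/, a high vowel → -mur → *durumur*.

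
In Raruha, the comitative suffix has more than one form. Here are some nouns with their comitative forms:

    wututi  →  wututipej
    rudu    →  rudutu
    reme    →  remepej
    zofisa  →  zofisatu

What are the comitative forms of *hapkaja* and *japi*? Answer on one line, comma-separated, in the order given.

hapkajatu, japipej

The alternation tracks the last vowel of the stem — -pej when the last vowel of the stem is a front vowel (*wututi*, *reme*); -tu when the last vowel of the stem is a back vowel (*rudu*, *zofisa*).
The last vowel of *hapkaja* is /a/, which is a back vowel, so the suffix is -tu, giving *hapkajatu*.
*japi* — last vowel /i/ (a front vowel) → -pej → *japipej*.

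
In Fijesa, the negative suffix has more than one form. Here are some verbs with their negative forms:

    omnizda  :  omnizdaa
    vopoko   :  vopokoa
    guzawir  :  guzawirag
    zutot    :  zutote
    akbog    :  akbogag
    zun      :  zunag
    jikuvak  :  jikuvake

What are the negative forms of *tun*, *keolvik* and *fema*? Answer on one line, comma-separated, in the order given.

The alternation tracks the final sound of the stem — -e when the stem ends in a voiceless consonant (*zutot*, *jikuvak*); -ag when the stem ends in a voiced consonant (*guzawir*, *akbog*, *zun*); -a when the stem ends in a vowel (*omnizda*, *vopoko*).
*tun* — final sound /n/ (a voiced consonant) → -ag → *tunag*.
Since the final sound of *keolvik* is /k/ (a voiceless consonant), it takes -e, giving *keolvike*.
Since the final sound of *fema* is /a/ (a vowel), it takes -a, giving *femaa*.

tunag, keolvike, femaa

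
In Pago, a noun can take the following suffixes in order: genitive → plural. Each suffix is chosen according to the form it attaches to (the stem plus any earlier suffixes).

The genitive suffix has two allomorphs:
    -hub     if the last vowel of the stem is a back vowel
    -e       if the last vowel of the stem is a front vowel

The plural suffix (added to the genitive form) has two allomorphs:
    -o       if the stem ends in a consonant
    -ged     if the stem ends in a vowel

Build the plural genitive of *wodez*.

wodezeged

Since the last vowel of *wodez* is /e/ (a front vowel), it takes -e, giving *wodeze*.
The genitive form *wodeze*: final sound = /e/, a vowel → -ged → *wodezeged*.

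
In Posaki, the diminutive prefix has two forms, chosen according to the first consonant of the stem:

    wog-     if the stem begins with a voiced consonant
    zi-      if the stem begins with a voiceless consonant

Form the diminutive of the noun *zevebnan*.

wogzevebnan

*zevebnan*: first consonant = /z/, voiced → wog- → *wogzevebnan*.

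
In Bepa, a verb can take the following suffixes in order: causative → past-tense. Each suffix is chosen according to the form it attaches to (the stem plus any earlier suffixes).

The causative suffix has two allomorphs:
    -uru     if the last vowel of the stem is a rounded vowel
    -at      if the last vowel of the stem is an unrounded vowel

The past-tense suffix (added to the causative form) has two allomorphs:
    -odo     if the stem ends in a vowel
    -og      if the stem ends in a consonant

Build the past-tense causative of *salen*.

salenatog

The last vowel of *salen* is /e/, which is an unrounded vowel, so the causative suffix is -at, giving *salenat*.
The causative form *salenat*: final sound = /t/, a consonant → -og → *salenatog*.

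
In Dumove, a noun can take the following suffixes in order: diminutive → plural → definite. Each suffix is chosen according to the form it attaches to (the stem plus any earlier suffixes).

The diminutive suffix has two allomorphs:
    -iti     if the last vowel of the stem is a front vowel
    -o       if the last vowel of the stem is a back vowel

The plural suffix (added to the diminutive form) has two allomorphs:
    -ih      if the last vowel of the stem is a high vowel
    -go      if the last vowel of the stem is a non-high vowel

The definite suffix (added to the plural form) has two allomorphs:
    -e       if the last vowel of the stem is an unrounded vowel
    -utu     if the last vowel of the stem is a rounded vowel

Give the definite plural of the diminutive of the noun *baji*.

bajiitiihe

Since the last vowel of *baji* is /i/ (a front vowel), it takes -iti, giving *bajiiti*.
The diminutive form *bajiiti*: last vowel = /i/, a high vowel → -ih → *bajiitiih*.
The last vowel of the plural form *bajiitiih* is /i/, which is an unrounded vowel, so the definite suffix is -e, giving *bajiitiihe*.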